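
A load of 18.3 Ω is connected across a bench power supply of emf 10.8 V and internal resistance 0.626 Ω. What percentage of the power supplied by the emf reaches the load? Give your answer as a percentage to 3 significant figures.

Efficiency is P_load / P_total. With a series r and R sharing the same I, P = I²R for each, so η = R/(R+r).
η = R / (R + r) = 18.3 / (18.3 + 0.626) = 0.9669

96.7 %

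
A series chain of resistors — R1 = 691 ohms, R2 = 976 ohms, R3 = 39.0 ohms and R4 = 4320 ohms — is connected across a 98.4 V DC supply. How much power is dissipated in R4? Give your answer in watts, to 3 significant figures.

Series elements share the same current, so find I first, then use P = I²R.
R_total = 691 + 976 + 39.0 + 4320 = 6026 Ω
I = V / R_total = 98.4 / 6026 = 0.01633 A
P_R4 = I² × R4 = (0.01633)² × 4320 = 1.152 W

1.15 W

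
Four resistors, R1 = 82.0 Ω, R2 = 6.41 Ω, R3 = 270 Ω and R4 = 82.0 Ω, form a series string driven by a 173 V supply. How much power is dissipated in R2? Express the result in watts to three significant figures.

In a series string the same current flows through every resistor — find that current, then P = I²R for the one we want.
R_total = 82.0 + 6.41 + 270 + 82.0 = 440.4 Ω
I = V / R_total = 173 / 440.4 = 0.3928 A
P_R2 = I² × R2 = (0.3928)² × 6.41 = 0.9891 W

0.989 W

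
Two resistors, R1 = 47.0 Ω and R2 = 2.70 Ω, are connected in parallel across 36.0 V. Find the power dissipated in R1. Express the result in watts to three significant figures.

27.6 W

Each parallel branch sees the full supply voltage, so P = V²/R applies directly to the target branch.
P_R1 = V² / R1 = (36.0)² / 47.0 Ω = 27.57 W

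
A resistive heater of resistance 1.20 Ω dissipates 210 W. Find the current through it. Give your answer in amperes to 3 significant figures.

13.2 A

Rearranging the power relation for the two known quantities gives I = √(P / R).
I = √(210 / 1.20) = 13.23 A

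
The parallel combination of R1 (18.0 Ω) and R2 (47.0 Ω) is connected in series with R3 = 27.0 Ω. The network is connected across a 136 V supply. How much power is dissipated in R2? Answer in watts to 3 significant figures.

First find R_p for the parallel pair, then treat R_p + R3 as a series loop.
R_p = (18.0×47.0)/(18.0+47.0) = 13.02 Ω
R_total = R_p + 27.0 = 13.02 + 27.0 = 40.02 Ω
I = V / R_total = 136 / 40.02 = 3.399 A
Voltage across the parallel pair: V_p = I × R_p = 3.399 × 13.02 = 44.24 V
R2 sits across V_p; its power is V_p²/R.
P_R2 = (44.24)² / 47.0 = 41.63 W

41.6 W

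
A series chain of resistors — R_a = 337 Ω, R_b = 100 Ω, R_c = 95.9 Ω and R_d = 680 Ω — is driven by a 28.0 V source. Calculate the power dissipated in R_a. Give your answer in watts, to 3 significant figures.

Every series element carries the same I. Get I from the total resistance, then P = I² × R_a.
R_total = 337 + 100 + 95.9 + 680 = 1213 Ω
I = V / R_total = 28.0 / 1213 = 0.02309 A
P_R_a = I² × R_a = (0.02309)² × 337 = 0.1796 W

0.180 W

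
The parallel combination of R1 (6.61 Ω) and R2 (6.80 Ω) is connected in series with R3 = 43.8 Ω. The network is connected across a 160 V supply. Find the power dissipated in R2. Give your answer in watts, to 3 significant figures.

19.0 W

Collapse the R1‖R2 pair into one equivalent R_p; then R_p and R3 form a series string.
R_p = (6.61×6.80)/(6.61+6.80) = 3.352 Ω
R_total = R_p + 43.8 = 3.352 + 43.8 = 47.15 Ω
I = V / R_total = 160 / 47.15 = 3.393 A
Voltage across the parallel pair: V_p = I × R_p = 3.393 × 3.352 = 11.37 V
R2 has V_p across it, so P = V_p²/R2.
P_R2 = (11.37)² / 6.80 = 19.02 W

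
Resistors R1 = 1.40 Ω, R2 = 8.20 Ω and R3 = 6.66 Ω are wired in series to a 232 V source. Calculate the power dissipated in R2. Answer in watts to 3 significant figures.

1670 W

The current is common to all series resistors; compute it, then apply P = I²R for the target.
R_total = 1.40 + 8.20 + 6.66 = 16.26 Ω
I = V / R_total = 232 / 16.26 = 14.27 A
P_R2 = I² × R2 = (14.27)² × 8.20 = 1669 W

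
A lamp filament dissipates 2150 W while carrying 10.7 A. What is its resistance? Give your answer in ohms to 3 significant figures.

Inverting the appropriate power form: R = P / I².
R = 2150 / (10.70)² = 18.78 Ω

18.8 Ω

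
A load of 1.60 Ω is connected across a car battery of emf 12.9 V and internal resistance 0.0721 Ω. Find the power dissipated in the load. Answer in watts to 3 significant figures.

With r and R in series, I = ε/(r+R); the load dissipates I²R.
I = ε / (r + R) = 12.9 / (0.0721 + 1.60) = 7.715 A
P_load = I² R = (7.715)² × 1.60 = 95.23 W

95.2 W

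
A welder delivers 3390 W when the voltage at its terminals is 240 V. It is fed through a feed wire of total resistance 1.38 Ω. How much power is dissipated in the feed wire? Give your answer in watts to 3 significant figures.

The feed wire and load are in series, so the same current flows in both; the loss is I²R_line.
I = P / V = 3390 / 240 = 14.12 A through the feed wire.
P_line = I² R_line = (14.12)² × 1.38 = 275.3 W

275 W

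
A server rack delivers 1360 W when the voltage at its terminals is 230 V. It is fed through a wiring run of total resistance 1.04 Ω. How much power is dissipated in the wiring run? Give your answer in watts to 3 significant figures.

Only the current and the line resistance are needed for the I²R loss.
I = P / V = 1360 / 230 = 5.913 A through the wiring run.
P_line = I² R_line = (5.913)² × 1.04 = 36.36 W

36.4 W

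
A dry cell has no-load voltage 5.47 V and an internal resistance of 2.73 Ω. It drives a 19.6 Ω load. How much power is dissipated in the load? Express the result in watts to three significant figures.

1.18 W

The internal resistance and the load are in series, so the same I flows through both; get I from ε/(r+R), then I²R for the load.
I = ε / (r + R) = 5.47 / (2.73 + 19.6) = 0.2450 A
P_load = I² R = (0.2450)² × 19.6 = 1.176 W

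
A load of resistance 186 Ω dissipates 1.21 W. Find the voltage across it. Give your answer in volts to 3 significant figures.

Rearranging the power relation for the two known quantities gives V = √(P R).
V = √(1.21 × 186) = 15.00 V

15.0 V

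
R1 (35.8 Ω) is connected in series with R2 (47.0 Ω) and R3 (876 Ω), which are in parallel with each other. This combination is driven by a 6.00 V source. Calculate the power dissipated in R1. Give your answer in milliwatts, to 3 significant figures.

199 mW

Replace R2 and R3 with their parallel equivalent so the circuit becomes R1 in series with R_p.
R_p = (47.0×876)/(47.0+876) = 44.61 Ω
R_total = 35.8 + 44.61 = 80.41 Ω
I = V / R_total = 6.00 / 80.41 = 0.07462 A
The full supply current passes through R1: P = I²R.
P_R1 = (0.07462)² × 35.8 = 0.1993 W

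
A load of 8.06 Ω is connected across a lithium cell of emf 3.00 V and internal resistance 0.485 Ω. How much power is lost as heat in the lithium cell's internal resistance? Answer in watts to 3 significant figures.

The internal resistance carries the same current as the load; P_int = I²r.
I = ε / (r + R) = 3.00 / (0.485 + 8.06) = 0.3511 A
P_int = I² r = (0.3511)² × 0.485 = 0.05978 W

0.0598 W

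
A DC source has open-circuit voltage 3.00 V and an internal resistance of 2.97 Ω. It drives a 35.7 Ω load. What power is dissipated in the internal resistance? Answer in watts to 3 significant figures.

0.0179 W

The internal resistance carries the same current as the load; P_int = I²r.
I = ε / (r + R) = 3.00 / (2.97 + 35.7) = 0.07758 A
P_int = I² r = (0.07758)² × 2.97 = 0.01788 W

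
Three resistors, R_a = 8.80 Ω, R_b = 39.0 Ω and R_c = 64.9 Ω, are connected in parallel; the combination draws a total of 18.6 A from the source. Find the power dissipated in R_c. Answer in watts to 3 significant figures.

Parallel branches share V, not I — compute V via R_eq, then use V²/R for the target branch.
1/R_eq = 1/8.80 + 1/39.0 + 1/64.9 ⇒ R_eq = 6.465 Ω
V = I_total × R_eq = 18.60 × 6.465 = 120.2 V
P_R_c = V² / R_c = (120.2)² / 64.9 = 222.8 W

223 W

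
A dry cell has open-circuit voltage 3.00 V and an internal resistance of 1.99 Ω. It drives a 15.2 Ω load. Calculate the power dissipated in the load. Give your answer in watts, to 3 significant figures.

0.463 W

Load and internal resistance form a series loop — compute the loop current, then the load power via I²R.
I = ε / (r + R) = 3.00 / (1.99 + 15.2) = 0.1745 A
P_load = I² R = (0.1745)² × 15.2 = 0.4630 W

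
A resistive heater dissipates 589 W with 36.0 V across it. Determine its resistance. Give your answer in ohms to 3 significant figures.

The two known quantities fix the third via R = V² / P.
R = (36.0)² / 589 = 2.200 Ω

2.20 Ω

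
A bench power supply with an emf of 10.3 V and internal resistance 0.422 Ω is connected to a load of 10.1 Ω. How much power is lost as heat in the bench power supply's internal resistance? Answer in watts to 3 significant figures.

0.404 W

Internal loss is I²r, with I set by the total series resistance r+R.
I = ε / (r + R) = 10.3 / (0.422 + 10.1) = 0.9789 A
P_int = I² r = (0.9789)² × 0.422 = 0.4044 W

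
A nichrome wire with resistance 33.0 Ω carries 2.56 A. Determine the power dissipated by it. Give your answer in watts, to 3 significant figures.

216 W

Knowing I and R, the power is just I²R — no need to find V first.
P = (2.560 A)² × 33.0 Ω = 216.3 W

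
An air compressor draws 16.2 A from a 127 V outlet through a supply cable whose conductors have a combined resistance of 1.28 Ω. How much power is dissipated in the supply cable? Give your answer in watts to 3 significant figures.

The supply cable is a series resistance carrying the load current; its dissipation is I²R_line.
The supply cable carries the full 16.2 A.
P_line = I² R_line = (16.20)² × 1.28 = 335.9 W

336 W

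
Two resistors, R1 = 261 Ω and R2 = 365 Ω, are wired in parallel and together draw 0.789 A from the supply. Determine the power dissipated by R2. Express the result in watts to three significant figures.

39.5 W

The branches share the same voltage, but only the total current is given — find V from the equivalent resistance first.
1/R_eq = 1/261 + 1/365 ⇒ R_eq = 152.2 Ω
V = I_total × R_eq = 0.7890 × 152.2 = 120.1 V
P_R2 = V² / R2 = (120.1)² / 365 = 39.50 W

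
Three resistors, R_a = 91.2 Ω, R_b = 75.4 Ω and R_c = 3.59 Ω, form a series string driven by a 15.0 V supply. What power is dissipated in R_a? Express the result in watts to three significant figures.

In a series string the same current flows through every resistor — find that current, then P = I²R for the one we want.
R_total = 91.2 + 75.4 + 3.59 = 170.2 Ω
I = V / R_total = 15.0 / 170.2 = 0.08814 A
P_R_a = I² × R_a = (0.08814)² × 91.2 = 0.7085 W

0.708 W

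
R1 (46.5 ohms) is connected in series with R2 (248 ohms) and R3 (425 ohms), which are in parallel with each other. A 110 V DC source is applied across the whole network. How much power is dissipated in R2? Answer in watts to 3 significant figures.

29.0 W

Replace R2 and R3 with their parallel equivalent so the circuit becomes R1 in series with R_p.
R_p = (248×425)/(248+425) = 156.6 Ω
R_total = 46.5 + 156.6 = 203.1 Ω
I = V / R_total = 110 / 203.1 = 0.5416 A
Voltage across the parallel pair: V_p = I × R_p = 0.5416 × 156.6 = 84.82 V
R2 is across V_p, so use P = V²/R for that branch.
P_R2 = (84.82)² / 248 = 29.01 W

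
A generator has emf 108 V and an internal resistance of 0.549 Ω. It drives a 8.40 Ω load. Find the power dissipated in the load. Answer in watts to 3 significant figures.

The internal resistance and the load are in series, so the same I flows through both; get I from ε/(r+R), then I²R for the load.
I = ε / (r + R) = 108 / (0.549 + 8.40) = 12.07 A
P_load = I² R = (12.07)² × 8.40 = 1223 W

1220 W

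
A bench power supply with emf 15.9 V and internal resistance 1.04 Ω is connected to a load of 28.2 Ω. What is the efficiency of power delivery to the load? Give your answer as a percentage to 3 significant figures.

The source delivers εI, of which I²R reaches the load and I²r is lost; since I is common, η = R/(R+r).
η = R / (R + r) = 28.2 / (28.2 + 1.04) = 0.9644

96.4 %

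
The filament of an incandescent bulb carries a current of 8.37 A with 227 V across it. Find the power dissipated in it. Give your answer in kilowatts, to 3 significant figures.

Both the voltage across and the current through the element are known, so P = V I applies directly.
P = 227 V × 8.370 A = 1900 W

1.90 kW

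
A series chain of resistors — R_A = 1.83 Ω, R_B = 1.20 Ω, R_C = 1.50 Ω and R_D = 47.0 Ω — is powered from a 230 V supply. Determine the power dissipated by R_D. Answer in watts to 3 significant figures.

In a series string the same current flows through every resistor — find that current, then P = I²R for the one we want.
R_total = 1.83 + 1.20 + 1.50 + 47.0 = 51.53 Ω
I = V / R_total = 230 / 51.53 = 4.463 A
P_R_D = I² × R_D = (4.463)² × 47.0 = 936.3 W

936 W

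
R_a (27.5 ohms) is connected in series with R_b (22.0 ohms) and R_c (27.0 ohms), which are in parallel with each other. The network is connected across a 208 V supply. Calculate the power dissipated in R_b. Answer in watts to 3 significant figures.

Replace R_b and R_c with their parallel equivalent so the circuit becomes R_a in series with R_p.
R_p = (22.0×27.0)/(22.0+27.0) = 12.12 Ω
R_total = 27.5 + 12.12 = 39.62 Ω
I = V / R_total = 208 / 39.62 = 5.250 A
Voltage across the parallel pair: V_p = I × R_p = 5.250 × 12.12 = 63.64 V
R_b is across V_p, so use P = V²/R for that branch.
P_R_b = (63.64)² / 22.0 = 184.1 W

184 W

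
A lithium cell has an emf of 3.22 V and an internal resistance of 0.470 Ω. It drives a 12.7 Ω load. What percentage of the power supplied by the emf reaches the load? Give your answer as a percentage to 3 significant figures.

96.4 %

The source delivers εI, of which I²R reaches the load and I²r is lost; since I is common, η = R/(R+r).
η = R / (R + r) = 12.7 / (12.7 + 0.470) = 0.9643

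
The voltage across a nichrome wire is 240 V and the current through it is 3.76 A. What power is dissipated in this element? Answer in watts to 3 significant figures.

902 W

With V and I both given, power follows immediately from P = V I.
P = 240 V × 3.760 A = 902.4 W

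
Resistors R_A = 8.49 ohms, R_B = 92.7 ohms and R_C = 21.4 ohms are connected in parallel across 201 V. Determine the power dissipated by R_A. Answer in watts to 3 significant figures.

R_A sits directly across the source, so P = V²/R with V = 201 V.
P_R_A = V² / R_A = (201)² / 8.49 Ω = 4759 W

4760 W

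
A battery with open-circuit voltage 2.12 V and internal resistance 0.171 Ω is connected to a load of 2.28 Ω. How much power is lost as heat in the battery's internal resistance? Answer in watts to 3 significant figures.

0.128 W

r is in series with the load, so it carries the full circuit current — the loss in it is I²r.
I = ε / (r + R) = 2.12 / (0.171 + 2.28) = 0.8650 A
P_int = I² r = (0.8650)² × 0.171 = 0.1279 W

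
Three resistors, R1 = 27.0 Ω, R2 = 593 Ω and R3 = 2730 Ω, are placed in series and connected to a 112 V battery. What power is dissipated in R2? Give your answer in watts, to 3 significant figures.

0.663 W

In a series string the same current flows through every resistor — find that current, then P = I²R for the one we want.
R_total = 27.0 + 593 + 2730 = 3350 Ω
I = V / R_total = 112 / 3350 = 0.03343 A
P_R2 = I² × R2 = (0.03343)² × 593 = 0.6628 W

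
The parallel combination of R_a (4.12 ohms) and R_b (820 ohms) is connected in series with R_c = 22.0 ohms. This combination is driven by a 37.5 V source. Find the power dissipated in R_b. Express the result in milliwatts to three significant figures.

First find R_p for the parallel pair, then treat R_p + R_c as a series loop.
R_p = (4.12×820)/(4.12+820) = 4.099 Ω
R_total = R_p + 22.0 = 4.099 + 22.0 = 26.10 Ω
I = V / R_total = 37.5 / 26.10 = 1.437 A
Voltage across the parallel pair: V_p = I × R_p = 1.437 × 4.099 = 5.890 V
R_b sits across V_p; its power is V_p²/R.
P_R_b = (5.890)² / 820 = 0.04231 W

42.3 mW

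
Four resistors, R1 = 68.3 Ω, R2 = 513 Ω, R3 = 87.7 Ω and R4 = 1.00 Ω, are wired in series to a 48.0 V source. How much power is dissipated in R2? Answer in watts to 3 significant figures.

The current is common to all series resistors; compute it, then apply P = I²R for the target.
R_total = 68.3 + 513 + 87.7 + 1.00 = 670.0 Ω
I = V / R_total = 48.0 / 670.0 = 0.07164 A
P_R2 = I² × R2 = (0.07164)² × 513 = 2.633 W

2.63 W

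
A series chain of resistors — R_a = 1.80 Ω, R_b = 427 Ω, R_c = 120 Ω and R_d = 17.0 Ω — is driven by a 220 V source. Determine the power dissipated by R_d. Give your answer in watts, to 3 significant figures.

2.57 W

In a series string the same current flows through every resistor — find that current, then P = I²R for the one we want.
R_total = 1.80 + 427 + 120 + 17.0 = 565.8 Ω
I = V / R_total = 220 / 565.8 = 0.3888 A
P_R_d = I² × R_d = (0.3888)² × 17.0 = 2.570 W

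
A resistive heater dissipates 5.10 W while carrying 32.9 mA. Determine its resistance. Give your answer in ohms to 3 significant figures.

4710 Ω

The two known quantities fix the third via R = P / I².
R = 5.10 / (0.03290)² = 4712 Ω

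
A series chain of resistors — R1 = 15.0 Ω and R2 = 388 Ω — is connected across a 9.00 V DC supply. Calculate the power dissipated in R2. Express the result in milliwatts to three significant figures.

194 mW

Series elements share the same current, so find I first, then use P = I²R.
R_total = 15.0 + 388 = 403.0 Ω
I = V / R_total = 9.00 / 403.0 = 0.02233 A
P_R2 = I² × R2 = (0.02233)² × 388 = 0.1935 W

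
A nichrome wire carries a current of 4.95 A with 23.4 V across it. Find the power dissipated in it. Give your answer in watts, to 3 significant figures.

116 W

Both the voltage across and the current through the element are known, so P = V I applies directly.
P = 23.4 V × 4.950 A = 115.8 W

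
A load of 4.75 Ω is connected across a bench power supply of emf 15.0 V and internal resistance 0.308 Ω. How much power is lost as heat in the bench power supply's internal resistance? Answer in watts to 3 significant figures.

2.71 W

r is in series with the load, so it carries the full circuit current — the loss in it is I²r.
I = ε / (r + R) = 15.0 / (0.308 + 4.75) = 2.966 A
P_int = I² r = (2.966)² × 0.308 = 2.709 W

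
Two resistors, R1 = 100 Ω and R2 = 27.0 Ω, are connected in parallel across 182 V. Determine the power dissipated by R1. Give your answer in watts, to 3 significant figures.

Each parallel branch sees the full supply voltage, so P = V²/R applies directly to the target branch.
P_R1 = V² / R1 = (182)² / 100 Ω = 331.2 W

331 W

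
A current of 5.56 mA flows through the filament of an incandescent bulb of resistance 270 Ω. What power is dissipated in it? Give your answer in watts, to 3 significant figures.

0.00835 W

Knowing I and R, the power is just I²R — no need to find V first.
P = (0.005560 A)² × 270 Ω = 0.008347 W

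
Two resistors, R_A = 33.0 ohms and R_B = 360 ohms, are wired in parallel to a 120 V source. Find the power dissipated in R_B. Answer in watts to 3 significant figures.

R_B sits directly across the source, so P = V²/R with V = 120 V.
P_R_B = V² / R_B = (120)² / 360 Ω = 40.00 W

40.0 W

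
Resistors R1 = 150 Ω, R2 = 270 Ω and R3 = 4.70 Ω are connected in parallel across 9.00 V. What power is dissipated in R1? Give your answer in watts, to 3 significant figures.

0.540 W

Each parallel branch sees the full supply voltage, so P = V²/R applies directly to the target branch.
P_R1 = V² / R1 = (9.00)² / 150 Ω = 0.5400 W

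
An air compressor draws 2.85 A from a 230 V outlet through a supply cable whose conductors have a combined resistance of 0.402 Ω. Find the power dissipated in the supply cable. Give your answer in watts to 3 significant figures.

3.27 W

Only the current and the line resistance are needed for the I²R loss.
The supply cable carries the full 2.85 A.
P_line = I² R_line = (2.850)² × 0.402 = 3.265 W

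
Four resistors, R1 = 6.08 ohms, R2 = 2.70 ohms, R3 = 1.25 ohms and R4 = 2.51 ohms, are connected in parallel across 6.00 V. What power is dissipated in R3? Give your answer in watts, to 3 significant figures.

R3 sits directly across the source, so P = V²/R with V = 6.00 V.
P_R3 = V² / R3 = (6.00)² / 1.25 Ω = 28.80 W

28.8 W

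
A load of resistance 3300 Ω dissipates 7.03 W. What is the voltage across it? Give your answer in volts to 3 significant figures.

152 V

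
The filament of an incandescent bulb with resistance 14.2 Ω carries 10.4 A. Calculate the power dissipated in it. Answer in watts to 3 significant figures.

1540 W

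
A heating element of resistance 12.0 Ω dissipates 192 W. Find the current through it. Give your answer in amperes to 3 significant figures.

From P = V I = I²R = V²/R, with the two given quantities we get I = √(P / R).
I = √(192 / 12.0) = 4.000 A

4.00 A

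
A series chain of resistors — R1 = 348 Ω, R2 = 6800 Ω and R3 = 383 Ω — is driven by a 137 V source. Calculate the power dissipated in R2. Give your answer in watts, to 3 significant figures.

2.25 W

Since the resistors are in series they all carry the loop current I = V/R_total; the power in any one is I²R.
R_total = 348 + 6800 + 383 = 7531 Ω
I = V / R_total = 137 / 7531 = 0.01819 A
P_R2 = I² × R2 = (0.01819)² × 6800 = 2.250 W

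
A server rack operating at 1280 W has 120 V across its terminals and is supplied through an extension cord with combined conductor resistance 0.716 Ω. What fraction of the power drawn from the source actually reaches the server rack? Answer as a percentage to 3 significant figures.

I = P / V = 1280 / 120 = 10.67 A through the extension cord.
P_line = I² R_line = (10.67)² × 0.716 = 81.46 W
P_source = P_load + P_line = 1280 + 81.46 = 1361 W
η = P_load / P_source = 1280 / 1361 = 0.9402

94.0 %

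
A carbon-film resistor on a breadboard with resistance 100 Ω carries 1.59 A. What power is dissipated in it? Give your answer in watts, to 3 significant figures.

253 W

Knowing I and R, the power is just I²R — no need to find V first.
P = (1.590 A)² × 100 Ω = 252.8 W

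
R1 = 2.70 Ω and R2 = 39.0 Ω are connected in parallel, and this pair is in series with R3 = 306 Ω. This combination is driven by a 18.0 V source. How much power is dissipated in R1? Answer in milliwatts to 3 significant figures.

8.04 mW

Collapse the R1‖R2 pair into one equivalent R_p; then R_p and R3 form a series string.
R_p = (2.70×39.0)/(2.70+39.0) = 2.525 Ω
R_total = R_p + 306 = 2.525 + 306 = 308.5 Ω
I = V / R_total = 18.0 / 308.5 = 0.05834 A
Voltage across the parallel pair: V_p = I × R_p = 0.05834 × 2.525 = 0.1473 V
Use P = V²/R for R1 with V = V_p.
P_R1 = (0.1473)² / 2.70 = 0.008039 W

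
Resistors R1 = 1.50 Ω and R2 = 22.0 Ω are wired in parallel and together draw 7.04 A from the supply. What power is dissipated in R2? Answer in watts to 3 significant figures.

Parallel branches share V, not I — compute V via R_eq, then use V²/R for the target branch.
1/R_eq = 1/1.50 + 1/22.0 ⇒ R_eq = 1.404 Ω
V = I_total × R_eq = 7.040 × 1.404 = 9.886 V
P_R2 = V² / R2 = (9.886)² / 22.0 = 4.442 W

4.44 W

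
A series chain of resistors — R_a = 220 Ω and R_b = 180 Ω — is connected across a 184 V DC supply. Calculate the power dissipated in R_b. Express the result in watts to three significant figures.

Series elements share the same current, so find I first, then use P = I²R.
R_total = 220 + 180 = 400.0 Ω
I = V / R_total = 184 / 400.0 = 0.4600 A
P_R_b = I² × R_b = (0.4600)² × 180 = 38.09 W

38.1 W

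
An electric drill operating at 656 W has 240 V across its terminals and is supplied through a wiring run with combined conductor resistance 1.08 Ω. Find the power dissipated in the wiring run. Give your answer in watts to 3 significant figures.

The wiring run and load are in series, so the same current flows in both; the loss is I²R_line.
I = P / V = 656 / 240 = 2.733 A through the wiring run.
P_line = I² R_line = (2.733)² × 1.08 = 8.069 W

8.07 W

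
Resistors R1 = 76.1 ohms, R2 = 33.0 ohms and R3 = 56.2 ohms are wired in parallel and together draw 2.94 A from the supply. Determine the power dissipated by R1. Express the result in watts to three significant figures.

30.3 W

We need the common branch voltage; get it from I_total × R_eq, then P = V²/R for the branch.
1/R_eq = 1/76.1 + 1/33.0 + 1/56.2 ⇒ R_eq = 16.33 Ω
V = I_total × R_eq = 2.940 × 16.33 = 48.01 V
P_R1 = V² / R1 = (48.01)² / 76.1 = 30.29 W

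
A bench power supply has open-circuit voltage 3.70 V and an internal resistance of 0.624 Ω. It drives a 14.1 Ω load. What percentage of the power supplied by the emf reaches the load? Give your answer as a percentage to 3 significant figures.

95.8 %

Both r and R carry the same current, so the power split is just the resistance split: η = R/(R+r).
η = R / (R + r) = 14.1 / (14.1 + 0.624) = 0.9576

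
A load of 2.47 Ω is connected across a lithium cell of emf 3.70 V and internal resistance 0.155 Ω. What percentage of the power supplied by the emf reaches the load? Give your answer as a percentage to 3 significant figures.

η = P_load/(P_load+P_int) = I²R/(I²R+I²r) = R/(R+r) — the I² cancels for series elements.
η = R / (R + r) = 2.47 / (2.47 + 0.155) = 0.9410

94.1 %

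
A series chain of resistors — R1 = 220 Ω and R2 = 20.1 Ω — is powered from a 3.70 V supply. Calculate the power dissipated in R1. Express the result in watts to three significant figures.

The current is common to all series resistors; compute it, then apply P = I²R for the target.
R_total = 220 + 20.1 = 240.1 Ω
I = V / R_total = 3.70 / 240.1 = 0.01541 A
P_R1 = I² × R1 = (0.01541)² × 220 = 0.05224 W

0.0522 W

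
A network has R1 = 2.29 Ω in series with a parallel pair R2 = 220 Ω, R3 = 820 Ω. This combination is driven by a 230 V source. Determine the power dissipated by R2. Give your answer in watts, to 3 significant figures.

234 W

Reduce the parallel pair to R_p first; the network is then a simple series string.
R_p = (220×820)/(220+820) = 173.5 Ω
R_total = 2.29 + 173.5 = 175.8 Ω
I = V / R_total = 230 / 175.8 = 1.309 A
Voltage across the parallel pair: V_p = I × R_p = 1.309 × 173.5 = 227.0 V
With V_p across R2, its power is V_p²/R2.
P_R2 = (227.0)² / 220 = 234.2 W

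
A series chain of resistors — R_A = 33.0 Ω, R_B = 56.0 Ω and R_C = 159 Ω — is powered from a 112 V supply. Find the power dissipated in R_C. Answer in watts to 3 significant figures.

32.4 W

Series elements share the same current, so find I first, then use P = I²R.
R_total = 33.0 + 56.0 + 159 = 248.0 Ω
I = V / R_total = 112 / 248.0 = 0.4516 A
P_R_C = I² × R_C = (0.4516)² × 159 = 32.43 W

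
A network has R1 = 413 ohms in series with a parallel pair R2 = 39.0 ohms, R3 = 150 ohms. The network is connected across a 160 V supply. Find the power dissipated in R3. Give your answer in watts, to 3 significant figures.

0.830 W

Replace R2 and R3 with their parallel equivalent so the circuit becomes R1 in series with R_p.
R_p = (39.0×150)/(39.0+150) = 30.95 Ω
R_total = 413 + 30.95 = 444.0 Ω
I = V / R_total = 160 / 444.0 = 0.3604 A
Voltage across the parallel pair: V_p = I × R_p = 0.3604 × 30.95 = 11.16 V
R3 is across V_p, so use P = V²/R for that branch.
P_R3 = (11.16)² / 150 = 0.8296 W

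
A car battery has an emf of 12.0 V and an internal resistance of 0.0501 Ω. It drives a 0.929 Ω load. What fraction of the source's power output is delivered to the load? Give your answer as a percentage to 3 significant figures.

η = P_load/(P_load+P_int) = I²R/(I²R+I²r) = R/(R+r) — the I² cancels for series elements.
η = R / (R + r) = 0.929 / (0.929 + 0.0501) = 0.9488

94.9 %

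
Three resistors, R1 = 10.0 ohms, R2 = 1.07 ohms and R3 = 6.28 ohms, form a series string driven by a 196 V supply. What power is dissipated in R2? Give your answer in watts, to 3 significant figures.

In a series string the same current flows through every resistor — find that current, then P = I²R for the one we want.
R_total = 10.0 + 1.07 + 6.28 = 17.35 Ω
I = V / R_total = 196 / 17.35 = 11.30 A
P_R2 = I² × R2 = (11.30)² × 1.07 = 136.6 W

137 W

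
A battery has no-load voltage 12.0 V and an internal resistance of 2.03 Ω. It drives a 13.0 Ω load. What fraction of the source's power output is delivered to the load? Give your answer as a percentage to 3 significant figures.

η = P_load/(P_load+P_int) = I²R/(I²R+I²r) = R/(R+r) — the I² cancels for series elements.
η = R / (R + r) = 13.0 / (13.0 + 2.03) = 0.8649

86.5 %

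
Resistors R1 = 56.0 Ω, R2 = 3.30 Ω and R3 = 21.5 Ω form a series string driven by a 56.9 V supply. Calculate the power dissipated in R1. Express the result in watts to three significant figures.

The current is common to all series resistors; compute it, then apply P = I²R for the target.
R_total = 56.0 + 3.30 + 21.5 = 80.80 Ω
I = V / R_total = 56.9 / 80.80 = 0.7042 A
P_R1 = I² × R1 = (0.7042)² × 56.0 = 27.77 W

27.8 W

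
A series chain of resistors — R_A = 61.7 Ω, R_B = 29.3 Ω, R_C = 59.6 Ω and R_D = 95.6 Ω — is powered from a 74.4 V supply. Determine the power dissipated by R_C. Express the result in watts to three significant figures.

The current is common to all series resistors; compute it, then apply P = I²R for the target.
R_total = 61.7 + 29.3 + 59.6 + 95.6 = 246.2 Ω
I = V / R_total = 74.4 / 246.2 = 0.3022 A
P_R_C = I² × R_C = (0.3022)² × 59.6 = 5.443 W

5.44 W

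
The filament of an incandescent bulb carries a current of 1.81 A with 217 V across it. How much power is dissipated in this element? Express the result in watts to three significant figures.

Both the voltage across and the current through the element are known, so P = V I applies directly.
P = 217 V × 1.810 A = 392.8 W

393 W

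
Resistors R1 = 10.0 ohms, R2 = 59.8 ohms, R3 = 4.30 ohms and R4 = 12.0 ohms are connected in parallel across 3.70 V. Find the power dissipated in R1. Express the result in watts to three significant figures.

1.37 W

Parallel branches share the same voltage; P = V²/R gives the branch power in one step.
P_R1 = V² / R1 = (3.70)² / 10.0 Ω = 1.369 W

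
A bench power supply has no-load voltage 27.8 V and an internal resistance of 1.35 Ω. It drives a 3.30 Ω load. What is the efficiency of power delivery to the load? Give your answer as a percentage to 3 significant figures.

71.0 %

η = P_load/(P_load+P_int) = I²R/(I²R+I²r) = R/(R+r) — the I² cancels for series elements.
η = R / (R + r) = 3.30 / (3.30 + 1.35) = 0.7097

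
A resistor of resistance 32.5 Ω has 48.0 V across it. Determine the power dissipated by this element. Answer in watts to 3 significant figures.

V and R are stated; P = V²/R avoids computing the current.
P = (48.0 V)² / 32.5 Ω = 70.89 W

70.9 W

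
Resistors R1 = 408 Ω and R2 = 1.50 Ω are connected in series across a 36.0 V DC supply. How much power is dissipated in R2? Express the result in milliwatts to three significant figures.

Every series element carries the same I. Get I from the total resistance, then P = I² × R2.
R_total = 408 + 1.50 = 409.5 Ω
I = V / R_total = 36.0 / 409.5 = 0.08791 A
P_R2 = I² × R2 = (0.08791)² × 1.50 = 0.01159 W

11.6 mW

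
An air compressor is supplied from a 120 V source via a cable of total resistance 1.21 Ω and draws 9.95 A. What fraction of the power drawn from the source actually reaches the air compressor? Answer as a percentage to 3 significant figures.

90.0 %

The cable carries the full 9.95 A.
P_line = I² R_line = (9.950)² × 1.21 = 119.8 W
P_source = V I = 120 × 9.950 = 1194 W; P_load = 1074 W
η = P_load / P_source = 1074 / 1194 = 0.8997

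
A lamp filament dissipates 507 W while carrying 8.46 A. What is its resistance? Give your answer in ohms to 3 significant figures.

The two known quantities fix the third via R = P / I².
R = 507 / (8.460)² = 7.084 Ω

7.08 Ω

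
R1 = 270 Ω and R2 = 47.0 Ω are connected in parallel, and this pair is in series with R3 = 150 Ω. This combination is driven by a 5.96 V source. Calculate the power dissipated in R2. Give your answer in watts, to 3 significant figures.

0.0335 W

Reduce the parallel combination to a single R_p; the circuit then becomes R_p in series with the remaining resistor.
R_p = (270×47.0)/(270+47.0) = 40.03 Ω
R_total = R_p + 150 = 40.03 + 150 = 190.0 Ω
I = V / R_total = 5.96 / 190.0 = 0.03136 A
Voltage across the parallel pair: V_p = I × R_p = 0.03136 × 40.03 = 1.256 V
Use P = V²/R for R2 with V = V_p.
P_R2 = (1.256)² / 47.0 = 0.03354 W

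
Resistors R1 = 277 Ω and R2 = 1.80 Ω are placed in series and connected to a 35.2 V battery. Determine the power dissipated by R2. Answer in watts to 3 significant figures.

0.0287 W

In a series string the same current flows through every resistor — find that current, then P = I²R for the one we want.
R_total = 277 + 1.80 = 278.8 Ω
I = V / R_total = 35.2 / 278.8 = 0.1263 A
P_R2 = I² × R2 = (0.1263)² × 1.80 = 0.02869 W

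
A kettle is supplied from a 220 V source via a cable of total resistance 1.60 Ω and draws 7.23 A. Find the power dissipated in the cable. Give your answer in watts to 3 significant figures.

83.6 W

Only the current and the line resistance are needed for the I²R loss.
The cable carries the full 7.23 A.
P_line = I² R_line = (7.230)² × 1.60 = 83.64 W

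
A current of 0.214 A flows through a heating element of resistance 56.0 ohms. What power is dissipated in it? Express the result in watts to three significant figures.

With I and R stated, P = I²R applies in one step.
P = (0.2140 A)² × 56.0 Ω = 2.565 W

2.56 W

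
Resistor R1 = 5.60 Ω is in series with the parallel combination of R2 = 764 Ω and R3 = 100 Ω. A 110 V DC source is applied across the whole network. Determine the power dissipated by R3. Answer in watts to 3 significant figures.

107 W

Collapse R2‖R3 to a single equivalent, reducing the network to two series elements.
R_p = (764×100)/(764+100) = 88.43 Ω
R_total = 5.60 + 88.43 = 94.03 Ω
I = V / R_total = 110 / 94.03 = 1.170 A
Voltage across the parallel pair: V_p = I × R_p = 1.170 × 88.43 = 103.4 V
R3 sees V_p directly, so P = V_p² / R3.
P_R3 = (103.4)² / 100 = 107.0 W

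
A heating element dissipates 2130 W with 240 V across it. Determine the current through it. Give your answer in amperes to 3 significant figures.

8.88 A

From P = V I = I²R = V²/R, with the two given quantities we get I = P / V.
I = 2130 / 240 = 8.875 A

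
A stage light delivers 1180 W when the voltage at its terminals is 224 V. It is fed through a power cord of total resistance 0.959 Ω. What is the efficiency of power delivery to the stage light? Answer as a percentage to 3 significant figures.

I = P / V = 1180 / 224 = 5.268 A through the power cord.
P_line = I² R_line = (5.268)² × 0.959 = 26.61 W
P_source = P_load + P_line = 1180 + 26.61 = 1207 W
η = P_load / P_source = 1180 / 1207 = 0.9779

97.8 %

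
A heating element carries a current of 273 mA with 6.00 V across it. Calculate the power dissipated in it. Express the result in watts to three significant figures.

1.64 W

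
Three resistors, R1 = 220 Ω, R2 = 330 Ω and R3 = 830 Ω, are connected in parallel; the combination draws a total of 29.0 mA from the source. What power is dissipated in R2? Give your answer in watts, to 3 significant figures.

The branches share the same voltage, but only the total current is given — find V from the equivalent resistance first.
1/R_eq = 1/220 + 1/330 + 1/830 ⇒ R_eq = 113.9 Ω
V = I_total × R_eq = 0.02900 × 113.9 = 3.303 V
P_R2 = V² / R2 = (3.303)² / 330 = 0.03305 W

0.0331 W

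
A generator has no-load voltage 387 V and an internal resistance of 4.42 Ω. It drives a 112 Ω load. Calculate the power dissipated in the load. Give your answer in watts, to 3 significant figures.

Load and internal resistance form a series loop — compute the loop current, then the load power via I²R.
I = ε / (r + R) = 387 / (4.42 + 112) = 3.324 A
P_load = I² R = (3.324)² × 112 = 1238 W

1240 W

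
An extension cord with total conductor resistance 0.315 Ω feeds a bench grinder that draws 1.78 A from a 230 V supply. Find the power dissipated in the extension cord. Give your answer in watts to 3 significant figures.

The extension cord is a series resistance carrying the load current; its dissipation is I²R_line.
The extension cord carries the full 1.78 A.
P_line = I² R_line = (1.780)² × 0.315 = 0.9980 W

0.998 W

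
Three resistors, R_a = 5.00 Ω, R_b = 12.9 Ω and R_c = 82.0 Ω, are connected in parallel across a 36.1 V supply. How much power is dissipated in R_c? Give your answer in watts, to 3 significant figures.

Each parallel branch sees the full supply voltage, so P = V²/R applies directly to the target branch.
P_R_c = V² / R_c = (36.1)² / 82.0 Ω = 15.89 W

15.9 W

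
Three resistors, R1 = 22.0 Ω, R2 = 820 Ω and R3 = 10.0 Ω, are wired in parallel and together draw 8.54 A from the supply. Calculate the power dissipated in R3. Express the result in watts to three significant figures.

339 W

Only the total current is stated, so first find the parallel equivalent to get the voltage across the combination.
1/R_eq = 1/22.0 + 1/820 + 1/10.0 ⇒ R_eq = 6.818 Ω
V = I_total × R_eq = 8.540 × 6.818 = 58.22 V
P_R3 = V² / R3 = (58.22)² / 10.0 = 339.0 W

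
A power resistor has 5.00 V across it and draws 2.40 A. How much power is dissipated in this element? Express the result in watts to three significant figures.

12.0 W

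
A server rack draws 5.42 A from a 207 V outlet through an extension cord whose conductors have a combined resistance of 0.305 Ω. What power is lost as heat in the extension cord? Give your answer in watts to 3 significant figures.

8.96 W

The extension cord and load are in series, so the same current flows in both; the loss is I²R_line.
The extension cord carries the full 5.42 A.
P_line = I² R_line = (5.420)² × 0.305 = 8.960 W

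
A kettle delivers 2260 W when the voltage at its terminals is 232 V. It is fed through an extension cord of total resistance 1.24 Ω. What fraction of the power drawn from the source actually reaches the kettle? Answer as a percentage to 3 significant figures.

I = P / V = 2260 / 232 = 9.741 A through the extension cord.
P_line = I² R_line = (9.741)² × 1.24 = 117.7 W
P_source = P_load + P_line = 2260 + 117.7 = 2378 W
η = P_load / P_source = 2260 / 2378 = 0.9505

95.1 %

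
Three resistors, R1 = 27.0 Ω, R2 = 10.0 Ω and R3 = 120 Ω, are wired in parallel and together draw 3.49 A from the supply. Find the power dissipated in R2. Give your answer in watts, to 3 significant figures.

Only the total current is stated, so first find the parallel equivalent to get the voltage across the combination.
1/R_eq = 1/27.0 + 1/10.0 + 1/120 ⇒ R_eq = 6.879 Ω
V = I_total × R_eq = 3.490 × 6.879 = 24.01 V
P_R2 = V² / R2 = (24.01)² / 10.0 = 57.64 W

57.6 W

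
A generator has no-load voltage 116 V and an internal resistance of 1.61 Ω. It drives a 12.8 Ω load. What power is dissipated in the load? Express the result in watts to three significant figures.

Find the circuit current first, then P = I²R for the load (series elements share I).
I = ε / (r + R) = 116 / (1.61 + 12.8) = 8.050 A
P_load = I² R = (8.050)² × 12.8 = 829.5 W

829 W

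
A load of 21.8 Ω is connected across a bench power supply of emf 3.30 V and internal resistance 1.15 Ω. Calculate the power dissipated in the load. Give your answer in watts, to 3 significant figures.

0.451 W

Load and internal resistance form a series loop — compute the loop current, then the load power via I²R.
I = ε / (r + R) = 3.30 / (1.15 + 21.8) = 0.1438 A
P_load = I² R = (0.1438)² × 21.8 = 0.4507 W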